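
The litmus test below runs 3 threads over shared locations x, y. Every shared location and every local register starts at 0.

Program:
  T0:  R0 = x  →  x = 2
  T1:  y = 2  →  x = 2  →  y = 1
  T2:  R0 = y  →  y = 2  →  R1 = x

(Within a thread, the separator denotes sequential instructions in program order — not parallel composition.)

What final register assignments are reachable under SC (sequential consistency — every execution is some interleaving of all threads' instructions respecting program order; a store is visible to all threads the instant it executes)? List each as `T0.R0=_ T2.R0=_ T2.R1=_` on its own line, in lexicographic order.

outcome vector order: (T0.R0,T2.R0,T2.R1)
|SC outcomes| = 10

T0.R0=0 T2.R0=0 T2.R1=0
T0.R0=0 T2.R0=0 T2.R1=2
T0.R0=0 T2.R0=1 T2.R1=2
T0.R0=0 T2.R0=2 T2.R1=0
T0.R0=0 T2.R0=2 T2.R1=2
T0.R0=2 T2.R0=0 T2.R1=0
T0.R0=2 T2.R0=0 T2.R1=2
T0.R0=2 T2.R0=1 T2.R1=2
T0.R0=2 T2.R0=2 T2.R1=0
T0.R0=2 T2.R0=2 T2.R1=2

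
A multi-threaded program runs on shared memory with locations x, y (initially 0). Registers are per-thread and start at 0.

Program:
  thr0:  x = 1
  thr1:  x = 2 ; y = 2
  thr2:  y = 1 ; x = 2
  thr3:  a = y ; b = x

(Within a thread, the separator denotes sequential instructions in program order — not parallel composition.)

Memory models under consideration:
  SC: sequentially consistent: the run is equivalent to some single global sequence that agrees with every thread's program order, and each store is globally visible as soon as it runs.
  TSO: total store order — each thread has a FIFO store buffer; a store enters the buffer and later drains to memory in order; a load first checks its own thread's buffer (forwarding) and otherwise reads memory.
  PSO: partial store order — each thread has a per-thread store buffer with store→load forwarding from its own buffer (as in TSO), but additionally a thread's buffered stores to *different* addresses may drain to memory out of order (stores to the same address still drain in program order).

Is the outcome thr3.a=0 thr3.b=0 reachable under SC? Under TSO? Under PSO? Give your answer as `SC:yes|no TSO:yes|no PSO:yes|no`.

outcome vector order: (thr3.a,thr3.b)
under SC → 00, 01, 02, 10, 11, 12, 21, 22
under TSO → 00, 01, 02, 10, 11, 12, 21, 22
under PSO → 00, 01, 02, 10, 11, 12, 20, 21, 22
target 00 ∈ {SC,TSO,PSO}

SC:yes TSO:yes PSO:yes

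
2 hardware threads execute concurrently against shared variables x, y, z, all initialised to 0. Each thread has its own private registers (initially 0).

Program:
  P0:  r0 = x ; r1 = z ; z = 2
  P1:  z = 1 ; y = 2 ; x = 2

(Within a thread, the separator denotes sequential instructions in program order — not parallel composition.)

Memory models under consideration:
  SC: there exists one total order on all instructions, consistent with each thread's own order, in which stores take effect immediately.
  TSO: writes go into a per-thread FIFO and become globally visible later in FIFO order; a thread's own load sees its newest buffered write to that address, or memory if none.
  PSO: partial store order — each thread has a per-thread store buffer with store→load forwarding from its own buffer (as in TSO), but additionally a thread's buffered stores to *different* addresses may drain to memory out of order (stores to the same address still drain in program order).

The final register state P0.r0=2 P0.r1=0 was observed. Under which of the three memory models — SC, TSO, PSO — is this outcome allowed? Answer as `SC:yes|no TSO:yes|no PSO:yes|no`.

SC:no TSO:no PSO:yes

outcome vector order: (P0.r0,P0.r1)
under SC → (0,0); (0,1); (2,1)
under TSO → (0,0); (0,1); (2,1)
under PSO → (0,0); (0,1); (2,0); (2,1)
target (2,0) ∈ {PSO}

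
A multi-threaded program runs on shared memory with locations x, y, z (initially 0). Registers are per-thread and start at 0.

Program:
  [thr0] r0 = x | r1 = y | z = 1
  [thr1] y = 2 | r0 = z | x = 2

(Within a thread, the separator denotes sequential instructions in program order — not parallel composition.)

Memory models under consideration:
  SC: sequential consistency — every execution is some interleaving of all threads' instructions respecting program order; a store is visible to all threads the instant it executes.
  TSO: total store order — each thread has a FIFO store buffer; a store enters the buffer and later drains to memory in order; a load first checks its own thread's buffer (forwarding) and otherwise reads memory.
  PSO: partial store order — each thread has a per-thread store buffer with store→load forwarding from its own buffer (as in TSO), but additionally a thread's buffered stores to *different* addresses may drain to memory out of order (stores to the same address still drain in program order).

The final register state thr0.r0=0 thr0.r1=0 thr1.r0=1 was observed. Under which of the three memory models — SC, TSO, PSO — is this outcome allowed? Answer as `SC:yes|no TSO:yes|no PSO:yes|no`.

SC:yes TSO:yes PSO:yes

outcome vector order: (thr0.r0,thr0.r1,thr1.r0)
SC: 5 outcomes — {(0,0,0) (0,0,1) (0,2,0) (0,2,1) (2,2,0)}
TSO: 5 outcomes — {(0,0,0) (0,0,1) (0,2,0) (0,2,1) (2,2,0)}
PSO: 6 outcomes — {(0,0,0) (0,0,1) (0,2,0) (0,2,1) (2,0,0) (2,2,0)}
target (0,0,1) ∈ {SC,TSO,PSO}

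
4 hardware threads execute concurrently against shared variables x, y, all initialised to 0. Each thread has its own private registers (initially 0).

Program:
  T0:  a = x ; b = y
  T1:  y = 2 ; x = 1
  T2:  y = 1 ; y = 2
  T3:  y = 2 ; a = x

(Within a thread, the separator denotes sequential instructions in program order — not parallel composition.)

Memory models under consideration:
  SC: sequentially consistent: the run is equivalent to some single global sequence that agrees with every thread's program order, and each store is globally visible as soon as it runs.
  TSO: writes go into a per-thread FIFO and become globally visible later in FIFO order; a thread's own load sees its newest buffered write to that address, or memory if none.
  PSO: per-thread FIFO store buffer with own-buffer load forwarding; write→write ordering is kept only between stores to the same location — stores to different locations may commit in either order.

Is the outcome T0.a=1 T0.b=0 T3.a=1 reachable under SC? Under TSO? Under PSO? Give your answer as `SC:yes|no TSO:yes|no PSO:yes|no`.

outcome vector order: (T0.a,T0.b,T3.a)
[SC] allowed = {<0 0 0> <0 0 1> <0 1 0> <0 1 1> <0 2 0> <0 2 1> <1 1 0> <1 1 1> <1 2 0> <1 2 1>}
[TSO] allowed = {<0 0 0> <0 0 1> <0 1 0> <0 1 1> <0 2 0> <0 2 1> <1 1 0> <1 1 1> <1 2 0> <1 2 1>}
[PSO] allowed = {<0 0 0> <0 0 1> <0 1 0> <0 1 1> <0 2 0> <0 2 1> <1 0 0> <1 0 1> <1 1 0> <1 1 1> <1 2 0> <1 2 1>}
target <1 0 1> ∈ {PSO}

SC:no TSO:no PSO:yes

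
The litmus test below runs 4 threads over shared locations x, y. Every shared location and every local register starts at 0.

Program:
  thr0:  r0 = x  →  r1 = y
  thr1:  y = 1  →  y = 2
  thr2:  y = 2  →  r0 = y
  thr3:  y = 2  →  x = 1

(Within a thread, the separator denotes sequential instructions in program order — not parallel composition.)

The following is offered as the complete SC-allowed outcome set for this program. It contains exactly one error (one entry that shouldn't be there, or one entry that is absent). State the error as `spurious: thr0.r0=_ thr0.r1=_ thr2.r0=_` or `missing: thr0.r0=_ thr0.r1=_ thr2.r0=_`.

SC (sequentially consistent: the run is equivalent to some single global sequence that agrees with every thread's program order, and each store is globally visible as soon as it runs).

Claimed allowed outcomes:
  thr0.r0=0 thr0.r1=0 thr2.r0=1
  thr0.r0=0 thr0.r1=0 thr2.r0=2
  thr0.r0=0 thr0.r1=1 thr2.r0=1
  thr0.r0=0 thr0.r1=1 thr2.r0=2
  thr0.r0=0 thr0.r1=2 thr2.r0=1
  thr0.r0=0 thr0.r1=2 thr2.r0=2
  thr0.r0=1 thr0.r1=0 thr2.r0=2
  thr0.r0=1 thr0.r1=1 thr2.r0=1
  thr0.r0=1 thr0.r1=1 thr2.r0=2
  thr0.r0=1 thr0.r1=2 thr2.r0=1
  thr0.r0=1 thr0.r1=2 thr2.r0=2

outcome vector order: (thr0.r0,thr0.r1,thr2.r0)
SC (10): 001 002 011 012 021 022 111 112 121 122
claimed∖SC = {102}

spurious: thr0.r0=1 thr0.r1=0 thr2.r0=2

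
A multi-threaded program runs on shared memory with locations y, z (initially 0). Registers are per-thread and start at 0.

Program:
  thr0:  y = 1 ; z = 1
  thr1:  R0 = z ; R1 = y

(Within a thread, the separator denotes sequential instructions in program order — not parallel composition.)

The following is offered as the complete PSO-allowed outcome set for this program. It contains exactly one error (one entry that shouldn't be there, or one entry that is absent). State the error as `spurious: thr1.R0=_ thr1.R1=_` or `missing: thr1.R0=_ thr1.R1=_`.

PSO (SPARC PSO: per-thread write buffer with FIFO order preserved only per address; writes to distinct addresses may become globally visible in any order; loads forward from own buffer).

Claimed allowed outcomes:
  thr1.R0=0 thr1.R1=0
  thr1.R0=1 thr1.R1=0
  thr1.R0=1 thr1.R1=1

outcome vector order: (thr1.R0,thr1.R1)
[PSO] allowed = {<0 0>; <0 1>; <1 0>; <1 1>}
PSO∖claimed = {<0 1>}

missing: thr1.R0=0 thr1.R1=1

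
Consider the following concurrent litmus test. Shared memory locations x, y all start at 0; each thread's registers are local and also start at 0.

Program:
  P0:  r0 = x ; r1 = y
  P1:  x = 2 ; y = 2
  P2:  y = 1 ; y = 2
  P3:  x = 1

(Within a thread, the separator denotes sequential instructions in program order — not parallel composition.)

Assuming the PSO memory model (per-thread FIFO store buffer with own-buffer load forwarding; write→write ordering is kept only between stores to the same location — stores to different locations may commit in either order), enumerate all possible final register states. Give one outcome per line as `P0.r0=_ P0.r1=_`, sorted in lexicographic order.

P0.r0=0 P0.r1=0
P0.r0=0 P0.r1=1
P0.r0=0 P0.r1=2
P0.r0=1 P0.r1=0
P0.r0=1 P0.r1=1
P0.r0=1 P0.r1=2
P0.r0=2 P0.r1=0
P0.r0=2 P0.r1=1
P0.r0=2 P0.r1=2

outcome vector order: (P0.r0,P0.r1)
|PSO outcomes| = 9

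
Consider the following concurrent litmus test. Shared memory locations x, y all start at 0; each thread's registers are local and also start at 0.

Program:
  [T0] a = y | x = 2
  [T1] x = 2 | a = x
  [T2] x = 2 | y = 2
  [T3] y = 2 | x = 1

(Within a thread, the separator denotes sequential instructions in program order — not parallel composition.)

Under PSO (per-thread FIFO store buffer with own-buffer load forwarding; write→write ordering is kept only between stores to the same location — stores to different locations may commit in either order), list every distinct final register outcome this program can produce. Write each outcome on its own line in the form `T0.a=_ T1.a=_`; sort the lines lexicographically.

T0.a=0 T1.a=1
T0.a=0 T1.a=2
T0.a=2 T1.a=1
T0.a=2 T1.a=2

outcome vector order: (T0.a,T1.a)
|PSO outcomes| = 4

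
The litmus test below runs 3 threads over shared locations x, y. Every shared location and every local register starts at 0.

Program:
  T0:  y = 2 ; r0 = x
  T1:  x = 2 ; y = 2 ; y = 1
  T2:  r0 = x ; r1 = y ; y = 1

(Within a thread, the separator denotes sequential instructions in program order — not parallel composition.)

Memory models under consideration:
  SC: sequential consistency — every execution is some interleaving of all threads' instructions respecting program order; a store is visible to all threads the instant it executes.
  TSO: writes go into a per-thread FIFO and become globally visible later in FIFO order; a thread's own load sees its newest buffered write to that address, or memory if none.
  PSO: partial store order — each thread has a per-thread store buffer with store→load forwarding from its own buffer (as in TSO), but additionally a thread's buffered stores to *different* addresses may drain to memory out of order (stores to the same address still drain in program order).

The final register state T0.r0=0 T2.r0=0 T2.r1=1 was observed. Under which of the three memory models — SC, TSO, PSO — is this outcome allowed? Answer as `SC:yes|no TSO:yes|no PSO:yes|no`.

SC:yes TSO:yes PSO:yes

outcome vector order: (T0.r0,T2.r0,T2.r1)
under SC → (0,0,0), (0,0,1), (0,0,2), (0,2,1), (0,2,2), (2,0,0), (2,0,1), (2,0,2), (2,2,0), (2,2,1), (2,2,2)
under TSO → (0,0,0), (0,0,1), (0,0,2), (0,2,0), (0,2,1), (0,2,2), (2,0,0), (2,0,1), (2,0,2), (2,2,0), (2,2,1), (2,2,2)
under PSO → (0,0,0), (0,0,1), (0,0,2), (0,2,0), (0,2,1), (0,2,2), (2,0,0), (2,0,1), (2,0,2), (2,2,0), (2,2,1), (2,2,2)
target (0,0,1) ∈ {SC,TSO,PSO}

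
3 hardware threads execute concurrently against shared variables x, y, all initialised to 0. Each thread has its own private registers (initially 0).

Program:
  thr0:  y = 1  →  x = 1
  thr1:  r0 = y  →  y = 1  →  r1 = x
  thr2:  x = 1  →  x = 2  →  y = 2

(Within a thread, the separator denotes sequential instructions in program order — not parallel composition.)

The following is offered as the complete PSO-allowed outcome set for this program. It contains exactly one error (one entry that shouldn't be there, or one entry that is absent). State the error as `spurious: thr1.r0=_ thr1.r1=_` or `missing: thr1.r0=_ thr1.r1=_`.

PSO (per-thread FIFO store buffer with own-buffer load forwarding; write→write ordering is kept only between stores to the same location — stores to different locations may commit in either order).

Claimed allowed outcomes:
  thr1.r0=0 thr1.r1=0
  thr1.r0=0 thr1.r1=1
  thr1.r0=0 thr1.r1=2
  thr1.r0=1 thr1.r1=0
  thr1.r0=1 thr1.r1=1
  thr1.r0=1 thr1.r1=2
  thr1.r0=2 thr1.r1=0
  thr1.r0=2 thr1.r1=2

missing: thr1.r0=2 thr1.r1=1

outcome vector order: (thr1.r0,thr1.r1)
[PSO] allowed = {<0 0>, <0 1>, <0 2>, <1 0>, <1 1>, <1 2>, <2 0>, <2 1>, <2 2>}
PSO∖claimed = {<2 1>}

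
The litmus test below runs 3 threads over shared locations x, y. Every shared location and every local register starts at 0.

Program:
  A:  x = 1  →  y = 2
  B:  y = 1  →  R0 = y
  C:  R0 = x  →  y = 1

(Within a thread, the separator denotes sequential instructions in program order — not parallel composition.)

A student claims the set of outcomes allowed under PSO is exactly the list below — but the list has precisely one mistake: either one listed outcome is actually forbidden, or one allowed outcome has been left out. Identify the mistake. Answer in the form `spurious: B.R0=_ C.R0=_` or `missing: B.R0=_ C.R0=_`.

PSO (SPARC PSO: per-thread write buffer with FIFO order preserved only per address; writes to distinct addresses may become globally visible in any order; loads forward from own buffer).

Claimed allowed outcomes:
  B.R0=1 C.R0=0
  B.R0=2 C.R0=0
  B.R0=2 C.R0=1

missing: B.R0=1 C.R0=1

outcome vector order: (B.R0,C.R0)
PSO: 4 outcomes — {(1,0); (1,1); (2,0); (2,1)}
PSO∖claimed = {(1,1)}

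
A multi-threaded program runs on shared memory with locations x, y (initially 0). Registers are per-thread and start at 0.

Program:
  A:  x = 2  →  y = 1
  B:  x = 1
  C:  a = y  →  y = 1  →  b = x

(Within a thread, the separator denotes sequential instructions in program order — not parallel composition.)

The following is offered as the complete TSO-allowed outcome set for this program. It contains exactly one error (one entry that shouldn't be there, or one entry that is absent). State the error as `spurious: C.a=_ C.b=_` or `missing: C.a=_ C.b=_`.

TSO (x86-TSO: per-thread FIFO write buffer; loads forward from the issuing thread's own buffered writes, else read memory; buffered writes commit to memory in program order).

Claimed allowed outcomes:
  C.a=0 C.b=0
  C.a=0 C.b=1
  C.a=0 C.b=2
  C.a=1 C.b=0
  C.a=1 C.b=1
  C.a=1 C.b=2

spurious: C.a=1 C.b=0

outcome vector order: (C.a,C.b)
[TSO] allowed = {<0 0>; <0 1>; <0 2>; <1 1>; <1 2>}
claimed∖TSO = {<1 0>}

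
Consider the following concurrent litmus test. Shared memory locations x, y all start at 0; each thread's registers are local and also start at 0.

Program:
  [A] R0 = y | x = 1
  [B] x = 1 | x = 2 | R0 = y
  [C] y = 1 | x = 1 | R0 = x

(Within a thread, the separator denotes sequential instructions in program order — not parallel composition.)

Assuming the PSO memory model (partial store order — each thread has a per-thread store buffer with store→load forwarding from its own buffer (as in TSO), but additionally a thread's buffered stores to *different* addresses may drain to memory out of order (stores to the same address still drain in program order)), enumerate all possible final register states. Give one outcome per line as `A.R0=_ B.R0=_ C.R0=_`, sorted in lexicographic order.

A.R0=0 B.R0=0 C.R0=1
A.R0=0 B.R0=0 C.R0=2
A.R0=0 B.R0=1 C.R0=1
A.R0=0 B.R0=1 C.R0=2
A.R0=1 B.R0=0 C.R0=1
A.R0=1 B.R0=0 C.R0=2
A.R0=1 B.R0=1 C.R0=1
A.R0=1 B.R0=1 C.R0=2

outcome vector order: (A.R0,B.R0,C.R0)
|PSO outcomes| = 8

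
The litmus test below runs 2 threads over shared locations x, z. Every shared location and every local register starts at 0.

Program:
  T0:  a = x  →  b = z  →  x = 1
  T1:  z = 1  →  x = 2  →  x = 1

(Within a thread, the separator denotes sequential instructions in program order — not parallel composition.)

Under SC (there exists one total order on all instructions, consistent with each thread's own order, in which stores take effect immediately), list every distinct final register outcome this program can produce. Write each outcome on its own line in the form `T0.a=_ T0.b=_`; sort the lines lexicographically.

outcome vector order: (T0.a,T0.b)
|SC outcomes| = 4

T0.a=0 T0.b=0
T0.a=0 T0.b=1
T0.a=1 T0.b=1
T0.a=2 T0.b=1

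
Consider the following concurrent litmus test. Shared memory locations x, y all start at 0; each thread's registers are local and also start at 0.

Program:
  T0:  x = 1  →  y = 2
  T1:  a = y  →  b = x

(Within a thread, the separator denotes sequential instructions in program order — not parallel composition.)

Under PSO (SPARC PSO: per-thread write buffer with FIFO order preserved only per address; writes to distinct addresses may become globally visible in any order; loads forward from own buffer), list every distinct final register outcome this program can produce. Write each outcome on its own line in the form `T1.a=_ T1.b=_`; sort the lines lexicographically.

T1.a=0 T1.b=0
T1.a=0 T1.b=1
T1.a=2 T1.b=0
T1.a=2 T1.b=1

outcome vector order: (T1.a,T1.b)
|PSO outcomes| = 4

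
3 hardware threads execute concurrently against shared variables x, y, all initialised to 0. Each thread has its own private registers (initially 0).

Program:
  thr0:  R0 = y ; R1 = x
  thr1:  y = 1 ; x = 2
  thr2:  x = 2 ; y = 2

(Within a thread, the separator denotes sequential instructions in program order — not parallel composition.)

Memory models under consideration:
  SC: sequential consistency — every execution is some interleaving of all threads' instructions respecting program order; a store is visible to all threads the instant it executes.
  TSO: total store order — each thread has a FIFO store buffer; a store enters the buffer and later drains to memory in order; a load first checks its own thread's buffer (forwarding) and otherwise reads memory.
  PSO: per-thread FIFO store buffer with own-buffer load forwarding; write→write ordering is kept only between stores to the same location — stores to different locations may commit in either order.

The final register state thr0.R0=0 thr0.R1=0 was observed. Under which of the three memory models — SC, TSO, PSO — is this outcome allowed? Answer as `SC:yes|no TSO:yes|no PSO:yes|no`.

outcome vector order: (thr0.R0,thr0.R1)
SC: 5 outcomes — {<0 0>, <0 2>, <1 0>, <1 2>, <2 2>}
TSO: 5 outcomes — {<0 0>, <0 2>, <1 0>, <1 2>, <2 2>}
PSO: 6 outcomes — {<0 0>, <0 2>, <1 0>, <1 2>, <2 0>, <2 2>}
target <0 0> ∈ {SC,TSO,PSO}

SC:yes TSO:yes PSO:yes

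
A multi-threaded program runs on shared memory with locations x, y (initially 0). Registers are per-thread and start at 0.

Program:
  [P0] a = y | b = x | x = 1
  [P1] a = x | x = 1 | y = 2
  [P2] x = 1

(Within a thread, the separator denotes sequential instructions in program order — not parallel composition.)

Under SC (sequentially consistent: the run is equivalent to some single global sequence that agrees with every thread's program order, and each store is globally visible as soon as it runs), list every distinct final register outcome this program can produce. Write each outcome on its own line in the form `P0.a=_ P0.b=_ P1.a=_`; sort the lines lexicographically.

P0.a=0 P0.b=0 P1.a=0
P0.a=0 P0.b=0 P1.a=1
P0.a=0 P0.b=1 P1.a=0
P0.a=0 P0.b=1 P1.a=1
P0.a=2 P0.b=1 P1.a=0
P0.a=2 P0.b=1 P1.a=1

outcome vector order: (P0.a,P0.b,P1.a)
|SC outcomes| = 6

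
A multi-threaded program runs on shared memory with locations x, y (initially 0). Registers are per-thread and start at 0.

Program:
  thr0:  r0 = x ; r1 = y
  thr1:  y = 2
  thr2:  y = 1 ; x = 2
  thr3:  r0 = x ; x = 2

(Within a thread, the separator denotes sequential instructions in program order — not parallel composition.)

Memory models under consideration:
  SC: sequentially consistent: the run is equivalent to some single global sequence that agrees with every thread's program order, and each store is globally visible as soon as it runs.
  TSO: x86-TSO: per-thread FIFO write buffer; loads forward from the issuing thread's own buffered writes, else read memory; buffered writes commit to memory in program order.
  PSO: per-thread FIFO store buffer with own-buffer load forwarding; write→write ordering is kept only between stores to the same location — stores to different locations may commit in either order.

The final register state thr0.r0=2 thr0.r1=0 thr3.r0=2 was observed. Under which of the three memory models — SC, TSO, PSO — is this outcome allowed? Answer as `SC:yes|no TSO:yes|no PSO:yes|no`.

outcome vector order: (thr0.r0,thr0.r1,thr3.r0)
SC (11): 000 002 010 012 020 022 200 210 212 220 222
TSO (11): 000 002 010 012 020 022 200 210 212 220 222
PSO (12): 000 002 010 012 020 022 200 202 210 212 220 222
target 202 ∈ {PSO}

SC:no TSO:no PSO:yes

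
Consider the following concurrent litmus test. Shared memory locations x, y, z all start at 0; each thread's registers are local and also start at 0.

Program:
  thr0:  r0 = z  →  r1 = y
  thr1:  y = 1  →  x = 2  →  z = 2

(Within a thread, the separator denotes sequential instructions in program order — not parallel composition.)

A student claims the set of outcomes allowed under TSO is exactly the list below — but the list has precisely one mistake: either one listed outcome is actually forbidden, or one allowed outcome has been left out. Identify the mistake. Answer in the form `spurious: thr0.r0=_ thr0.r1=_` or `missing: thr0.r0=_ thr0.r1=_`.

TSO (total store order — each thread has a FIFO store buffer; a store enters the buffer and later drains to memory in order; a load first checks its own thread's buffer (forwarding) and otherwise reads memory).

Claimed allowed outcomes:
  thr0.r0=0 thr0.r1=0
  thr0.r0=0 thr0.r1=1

missing: thr0.r0=2 thr0.r1=1

outcome vector order: (thr0.r0,thr0.r1)
TSO (3): <0 0>; <0 1>; <2 1>
TSO∖claimed = {<2 1>}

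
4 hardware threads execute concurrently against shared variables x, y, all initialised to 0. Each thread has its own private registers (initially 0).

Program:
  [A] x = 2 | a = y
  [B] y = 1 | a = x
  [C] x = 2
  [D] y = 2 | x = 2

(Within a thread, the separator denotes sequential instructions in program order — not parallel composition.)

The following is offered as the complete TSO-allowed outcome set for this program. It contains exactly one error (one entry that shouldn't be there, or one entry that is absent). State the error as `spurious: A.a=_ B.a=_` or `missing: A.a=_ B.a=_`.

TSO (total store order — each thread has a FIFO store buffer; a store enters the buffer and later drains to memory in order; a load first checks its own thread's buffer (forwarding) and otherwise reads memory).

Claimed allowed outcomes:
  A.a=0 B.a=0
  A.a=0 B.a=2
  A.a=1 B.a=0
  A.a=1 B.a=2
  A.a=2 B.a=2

outcome vector order: (A.a,B.a)
TSO (6): 00 02 10 12 20 22
TSO∖claimed = {20}

missing: A.a=2 B.a=0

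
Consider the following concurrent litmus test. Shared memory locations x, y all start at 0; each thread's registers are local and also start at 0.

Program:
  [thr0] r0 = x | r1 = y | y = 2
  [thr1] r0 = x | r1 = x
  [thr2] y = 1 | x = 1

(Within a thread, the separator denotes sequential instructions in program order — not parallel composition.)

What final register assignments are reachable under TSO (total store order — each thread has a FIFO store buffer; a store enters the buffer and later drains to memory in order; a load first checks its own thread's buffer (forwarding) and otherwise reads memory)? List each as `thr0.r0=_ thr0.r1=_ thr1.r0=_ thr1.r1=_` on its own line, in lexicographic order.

outcome vector order: (thr0.r0,thr0.r1,thr1.r0,thr1.r1)
|TSO outcomes| = 9

thr0.r0=0 thr0.r1=0 thr1.r0=0 thr1.r1=0
thr0.r0=0 thr0.r1=0 thr1.r0=0 thr1.r1=1
thr0.r0=0 thr0.r1=0 thr1.r0=1 thr1.r1=1
thr0.r0=0 thr0.r1=1 thr1.r0=0 thr1.r1=0
thr0.r0=0 thr0.r1=1 thr1.r0=0 thr1.r1=1
thr0.r0=0 thr0.r1=1 thr1.r0=1 thr1.r1=1
thr0.r0=1 thr0.r1=1 thr1.r0=0 thr1.r1=0
thr0.r0=1 thr0.r1=1 thr1.r0=0 thr1.r1=1
thr0.r0=1 thr0.r1=1 thr1.r0=1 thr1.r1=1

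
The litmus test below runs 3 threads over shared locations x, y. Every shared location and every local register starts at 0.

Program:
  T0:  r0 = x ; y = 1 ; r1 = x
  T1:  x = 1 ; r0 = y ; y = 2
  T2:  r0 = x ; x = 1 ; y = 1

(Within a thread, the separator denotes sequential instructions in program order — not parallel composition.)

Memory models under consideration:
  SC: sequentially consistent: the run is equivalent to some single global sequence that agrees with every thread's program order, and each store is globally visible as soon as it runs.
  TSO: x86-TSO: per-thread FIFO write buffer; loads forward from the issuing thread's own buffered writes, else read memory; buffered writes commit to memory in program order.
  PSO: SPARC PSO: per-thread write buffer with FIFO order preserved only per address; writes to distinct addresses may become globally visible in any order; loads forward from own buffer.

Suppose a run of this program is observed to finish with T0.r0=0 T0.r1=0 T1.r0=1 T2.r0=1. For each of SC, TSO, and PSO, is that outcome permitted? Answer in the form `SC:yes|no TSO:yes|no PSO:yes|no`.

outcome vector order: (T0.r0,T0.r1,T1.r0,T2.r0)
[SC] allowed = {0/0/1/0, 0/0/1/1, 0/1/0/0, 0/1/0/1, 0/1/1/0, 0/1/1/1, 1/1/0/0, 1/1/0/1, 1/1/1/0, 1/1/1/1}
[TSO] allowed = {0/0/0/0, 0/0/0/1, 0/0/1/0, 0/0/1/1, 0/1/0/0, 0/1/0/1, 0/1/1/0, 0/1/1/1, 1/1/0/0, 1/1/0/1, 1/1/1/0, 1/1/1/1}
[PSO] allowed = {0/0/0/0, 0/0/0/1, 0/0/1/0, 0/0/1/1, 0/1/0/0, 0/1/0/1, 0/1/1/0, 0/1/1/1, 1/1/0/0, 1/1/0/1, 1/1/1/0, 1/1/1/1}
target 0/0/1/1 ∈ {SC,TSO,PSO}

SC:yes TSO:yes PSO:yes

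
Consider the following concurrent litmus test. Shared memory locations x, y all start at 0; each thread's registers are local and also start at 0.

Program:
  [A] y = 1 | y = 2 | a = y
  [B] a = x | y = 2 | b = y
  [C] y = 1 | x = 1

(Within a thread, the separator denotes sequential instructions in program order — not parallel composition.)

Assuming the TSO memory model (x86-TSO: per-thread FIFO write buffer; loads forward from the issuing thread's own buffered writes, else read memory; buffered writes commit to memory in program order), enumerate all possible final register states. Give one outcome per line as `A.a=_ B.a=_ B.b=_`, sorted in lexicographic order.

A.a=1 B.a=0 B.b=1
A.a=1 B.a=0 B.b=2
A.a=1 B.a=1 B.b=2
A.a=2 B.a=0 B.b=1
A.a=2 B.a=0 B.b=2
A.a=2 B.a=1 B.b=1
A.a=2 B.a=1 B.b=2

outcome vector order: (A.a,B.a,B.b)
|TSO outcomes| = 7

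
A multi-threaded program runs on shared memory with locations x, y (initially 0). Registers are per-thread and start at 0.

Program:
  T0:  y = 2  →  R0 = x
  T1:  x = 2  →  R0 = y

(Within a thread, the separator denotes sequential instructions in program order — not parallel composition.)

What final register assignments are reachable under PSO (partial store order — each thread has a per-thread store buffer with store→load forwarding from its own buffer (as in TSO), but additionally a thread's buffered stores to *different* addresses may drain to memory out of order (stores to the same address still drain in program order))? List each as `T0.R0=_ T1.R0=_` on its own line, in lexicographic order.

outcome vector order: (T0.R0,T1.R0)
|PSO outcomes| = 4

T0.R0=0 T1.R0=0
T0.R0=0 T1.R0=2
T0.R0=2 T1.R0=0
T0.R0=2 T1.R0=2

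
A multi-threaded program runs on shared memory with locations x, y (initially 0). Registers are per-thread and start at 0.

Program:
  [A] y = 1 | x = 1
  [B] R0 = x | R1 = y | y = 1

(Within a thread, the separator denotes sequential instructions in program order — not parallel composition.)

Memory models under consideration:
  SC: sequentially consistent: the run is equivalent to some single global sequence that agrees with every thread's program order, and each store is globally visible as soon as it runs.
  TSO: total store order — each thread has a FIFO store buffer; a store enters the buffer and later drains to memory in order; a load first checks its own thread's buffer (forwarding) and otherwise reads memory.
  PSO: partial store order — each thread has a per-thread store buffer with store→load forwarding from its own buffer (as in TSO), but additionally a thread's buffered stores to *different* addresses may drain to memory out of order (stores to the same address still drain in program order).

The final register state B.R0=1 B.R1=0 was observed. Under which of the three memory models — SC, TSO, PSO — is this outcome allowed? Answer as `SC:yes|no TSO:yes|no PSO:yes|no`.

SC:no TSO:no PSO:yes

outcome vector order: (B.R0,B.R1)
[SC] allowed = {0/0 0/1 1/1}
[TSO] allowed = {0/0 0/1 1/1}
[PSO] allowed = {0/0 0/1 1/0 1/1}
target 1/0 ∈ {PSO}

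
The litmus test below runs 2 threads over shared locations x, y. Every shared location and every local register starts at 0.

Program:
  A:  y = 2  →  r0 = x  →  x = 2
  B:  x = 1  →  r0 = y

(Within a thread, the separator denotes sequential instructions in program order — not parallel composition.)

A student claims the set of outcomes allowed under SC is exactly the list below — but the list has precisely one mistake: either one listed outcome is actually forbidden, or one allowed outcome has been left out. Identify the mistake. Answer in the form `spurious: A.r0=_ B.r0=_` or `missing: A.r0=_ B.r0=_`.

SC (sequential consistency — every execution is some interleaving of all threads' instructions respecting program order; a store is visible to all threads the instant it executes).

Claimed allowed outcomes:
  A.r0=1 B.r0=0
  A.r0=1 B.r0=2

missing: A.r0=0 B.r0=2

outcome vector order: (A.r0,B.r0)
SC (3): <0 2> <1 0> <1 2>
SC∖claimed = {<0 2>}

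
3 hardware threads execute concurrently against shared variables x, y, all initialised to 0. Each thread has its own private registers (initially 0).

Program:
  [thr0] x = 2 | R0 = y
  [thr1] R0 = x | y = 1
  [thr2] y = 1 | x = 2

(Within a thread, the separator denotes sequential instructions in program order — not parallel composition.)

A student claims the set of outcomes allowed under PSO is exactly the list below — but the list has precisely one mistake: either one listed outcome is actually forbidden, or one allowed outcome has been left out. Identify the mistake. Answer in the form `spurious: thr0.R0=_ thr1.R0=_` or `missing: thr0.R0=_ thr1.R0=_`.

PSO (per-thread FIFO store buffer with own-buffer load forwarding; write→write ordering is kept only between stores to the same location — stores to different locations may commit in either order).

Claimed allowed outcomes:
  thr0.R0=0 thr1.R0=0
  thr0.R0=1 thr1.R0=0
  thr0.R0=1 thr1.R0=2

outcome vector order: (thr0.R0,thr1.R0)
[PSO] allowed = {00, 02, 10, 12}
PSO∖claimed = {02}

missing: thr0.R0=0 thr1.R0=2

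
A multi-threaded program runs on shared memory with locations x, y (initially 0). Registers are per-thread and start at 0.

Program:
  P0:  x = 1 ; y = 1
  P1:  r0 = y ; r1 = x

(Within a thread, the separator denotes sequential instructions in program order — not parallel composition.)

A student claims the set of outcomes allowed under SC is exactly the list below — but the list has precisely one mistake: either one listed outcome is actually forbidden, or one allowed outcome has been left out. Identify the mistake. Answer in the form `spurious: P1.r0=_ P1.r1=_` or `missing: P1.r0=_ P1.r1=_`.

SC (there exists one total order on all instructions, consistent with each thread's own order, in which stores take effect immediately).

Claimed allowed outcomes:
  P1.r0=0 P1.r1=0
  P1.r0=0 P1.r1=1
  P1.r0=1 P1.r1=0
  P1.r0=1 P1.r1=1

spurious: P1.r0=1 P1.r1=0

outcome vector order: (P1.r0,P1.r1)
[SC] allowed = {00, 01, 11}
claimed∖SC = {10}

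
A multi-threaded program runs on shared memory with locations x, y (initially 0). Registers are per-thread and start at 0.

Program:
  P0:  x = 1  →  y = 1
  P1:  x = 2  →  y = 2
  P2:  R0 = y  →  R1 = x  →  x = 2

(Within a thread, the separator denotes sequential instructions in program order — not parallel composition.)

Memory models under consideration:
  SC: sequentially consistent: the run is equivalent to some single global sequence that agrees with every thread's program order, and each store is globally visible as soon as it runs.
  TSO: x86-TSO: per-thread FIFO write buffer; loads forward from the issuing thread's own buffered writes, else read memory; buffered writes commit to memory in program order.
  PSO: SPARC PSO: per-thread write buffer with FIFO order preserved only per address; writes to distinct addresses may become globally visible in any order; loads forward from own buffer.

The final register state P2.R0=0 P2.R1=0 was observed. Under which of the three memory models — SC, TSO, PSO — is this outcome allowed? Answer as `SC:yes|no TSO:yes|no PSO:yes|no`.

outcome vector order: (P2.R0,P2.R1)
SC (7): <0 0>; <0 1>; <0 2>; <1 1>; <1 2>; <2 1>; <2 2>
TSO (7): <0 0>; <0 1>; <0 2>; <1 1>; <1 2>; <2 1>; <2 2>
PSO (9): <0 0>; <0 1>; <0 2>; <1 0>; <1 1>; <1 2>; <2 0>; <2 1>; <2 2>
target <0 0> ∈ {SC,TSO,PSO}

SC:yes TSO:yes PSO:yes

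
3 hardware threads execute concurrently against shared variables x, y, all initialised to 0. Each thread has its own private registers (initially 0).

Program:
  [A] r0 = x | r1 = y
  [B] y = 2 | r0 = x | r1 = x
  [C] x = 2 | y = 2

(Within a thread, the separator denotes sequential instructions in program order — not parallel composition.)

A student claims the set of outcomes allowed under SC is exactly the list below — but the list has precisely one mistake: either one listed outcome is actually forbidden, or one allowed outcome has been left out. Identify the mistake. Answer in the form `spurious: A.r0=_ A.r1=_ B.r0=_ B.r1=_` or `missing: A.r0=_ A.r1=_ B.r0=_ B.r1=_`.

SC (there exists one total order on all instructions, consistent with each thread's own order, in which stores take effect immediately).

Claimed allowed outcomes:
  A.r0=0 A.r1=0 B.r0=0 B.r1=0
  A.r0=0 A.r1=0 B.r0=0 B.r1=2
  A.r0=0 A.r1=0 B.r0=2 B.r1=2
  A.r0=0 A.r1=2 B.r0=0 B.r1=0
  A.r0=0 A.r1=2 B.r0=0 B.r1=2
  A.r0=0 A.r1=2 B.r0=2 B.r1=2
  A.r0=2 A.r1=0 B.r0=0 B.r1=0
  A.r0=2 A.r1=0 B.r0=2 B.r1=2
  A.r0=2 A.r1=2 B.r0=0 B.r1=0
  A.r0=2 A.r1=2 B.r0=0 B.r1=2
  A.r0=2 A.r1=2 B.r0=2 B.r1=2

outcome vector order: (A.r0,A.r1,B.r0,B.r1)
SC: 10 outcomes — {(0,0,0,0) (0,0,0,2) (0,0,2,2) (0,2,0,0) (0,2,0,2) (0,2,2,2) (2,0,2,2) (2,2,0,0) (2,2,0,2) (2,2,2,2)}
claimed∖SC = {(2,0,0,0)}

spurious: A.r0=2 A.r1=0 B.r0=0 B.r1=0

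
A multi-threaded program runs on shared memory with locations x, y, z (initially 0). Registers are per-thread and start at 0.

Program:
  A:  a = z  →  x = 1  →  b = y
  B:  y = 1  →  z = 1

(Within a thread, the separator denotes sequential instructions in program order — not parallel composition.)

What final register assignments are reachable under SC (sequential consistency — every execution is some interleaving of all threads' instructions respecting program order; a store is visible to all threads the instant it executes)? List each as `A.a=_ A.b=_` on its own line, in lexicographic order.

outcome vector order: (A.a,A.b)
|SC outcomes| = 3

A.a=0 A.b=0
A.a=0 A.b=1
A.a=1 A.b=1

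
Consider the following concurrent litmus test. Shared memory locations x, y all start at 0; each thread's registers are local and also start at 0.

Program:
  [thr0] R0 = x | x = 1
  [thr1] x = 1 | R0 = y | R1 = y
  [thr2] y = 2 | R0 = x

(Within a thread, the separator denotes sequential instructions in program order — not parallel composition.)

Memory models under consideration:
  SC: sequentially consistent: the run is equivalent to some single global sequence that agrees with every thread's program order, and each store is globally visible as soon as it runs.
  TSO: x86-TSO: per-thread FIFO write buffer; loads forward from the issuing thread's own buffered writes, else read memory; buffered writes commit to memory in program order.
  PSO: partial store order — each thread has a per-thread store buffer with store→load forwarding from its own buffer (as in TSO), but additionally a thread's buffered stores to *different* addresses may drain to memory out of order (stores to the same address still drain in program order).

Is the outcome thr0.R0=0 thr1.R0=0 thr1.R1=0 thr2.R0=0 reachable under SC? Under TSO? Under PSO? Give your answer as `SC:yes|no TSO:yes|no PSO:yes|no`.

outcome vector order: (thr0.R0,thr1.R0,thr1.R1,thr2.R0)
under SC → 0001 0021 0220 0221 1001 1021 1220 1221
under TSO → 0000 0001 0020 0021 0220 0221 1000 1001 1020 1021 1220 1221
under PSO → 0000 0001 0020 0021 0220 0221 1000 1001 1020 1021 1220 1221
target 0000 ∈ {TSO,PSO}

SC:no TSO:yes PSO:yes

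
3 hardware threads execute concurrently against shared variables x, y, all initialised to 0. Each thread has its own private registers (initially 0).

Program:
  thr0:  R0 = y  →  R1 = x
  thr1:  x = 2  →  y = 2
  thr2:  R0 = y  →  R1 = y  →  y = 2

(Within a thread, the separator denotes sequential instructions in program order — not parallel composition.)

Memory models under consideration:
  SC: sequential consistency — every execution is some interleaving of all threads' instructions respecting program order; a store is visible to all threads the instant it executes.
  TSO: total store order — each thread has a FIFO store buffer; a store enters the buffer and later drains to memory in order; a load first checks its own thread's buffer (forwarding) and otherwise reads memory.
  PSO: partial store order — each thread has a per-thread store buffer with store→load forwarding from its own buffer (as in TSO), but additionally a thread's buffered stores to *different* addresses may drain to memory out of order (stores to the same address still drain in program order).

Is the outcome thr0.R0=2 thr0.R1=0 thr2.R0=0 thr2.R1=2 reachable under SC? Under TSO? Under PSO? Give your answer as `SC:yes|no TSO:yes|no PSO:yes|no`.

SC:no TSO:no PSO:yes

outcome vector order: (thr0.R0,thr0.R1,thr2.R0,thr2.R1)
[SC] allowed = {(0,0,0,0) (0,0,0,2) (0,0,2,2) (0,2,0,0) (0,2,0,2) (0,2,2,2) (2,0,0,0) (2,2,0,0) (2,2,0,2) (2,2,2,2)}
[TSO] allowed = {(0,0,0,0) (0,0,0,2) (0,0,2,2) (0,2,0,0) (0,2,0,2) (0,2,2,2) (2,0,0,0) (2,2,0,0) (2,2,0,2) (2,2,2,2)}
[PSO] allowed = {(0,0,0,0) (0,0,0,2) (0,0,2,2) (0,2,0,0) (0,2,0,2) (0,2,2,2) (2,0,0,0) (2,0,0,2) (2,0,2,2) (2,2,0,0) (2,2,0,2) (2,2,2,2)}
target (2,0,0,2) ∈ {PSO}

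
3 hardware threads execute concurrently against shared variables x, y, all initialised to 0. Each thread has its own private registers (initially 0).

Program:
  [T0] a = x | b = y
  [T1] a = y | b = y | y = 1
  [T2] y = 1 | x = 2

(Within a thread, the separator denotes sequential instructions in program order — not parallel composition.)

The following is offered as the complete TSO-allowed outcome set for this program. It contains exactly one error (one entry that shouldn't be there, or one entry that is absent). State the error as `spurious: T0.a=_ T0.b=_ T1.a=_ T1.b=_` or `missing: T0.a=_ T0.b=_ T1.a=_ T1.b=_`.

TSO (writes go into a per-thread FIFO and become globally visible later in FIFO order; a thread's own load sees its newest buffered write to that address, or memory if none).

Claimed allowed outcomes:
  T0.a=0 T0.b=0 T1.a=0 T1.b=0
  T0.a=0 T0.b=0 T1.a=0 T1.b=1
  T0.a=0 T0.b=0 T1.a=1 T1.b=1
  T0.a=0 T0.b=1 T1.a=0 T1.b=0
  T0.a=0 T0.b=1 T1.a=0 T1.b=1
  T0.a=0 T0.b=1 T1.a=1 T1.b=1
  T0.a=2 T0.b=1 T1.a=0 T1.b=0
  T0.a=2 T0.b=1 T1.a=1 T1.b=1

missing: T0.a=2 T0.b=1 T1.a=0 T1.b=1

outcome vector order: (T0.a,T0.b,T1.a,T1.b)
TSO (9): 0/0/0/0 0/0/0/1 0/0/1/1 0/1/0/0 0/1/0/1 0/1/1/1 2/1/0/0 2/1/0/1 2/1/1/1
TSO∖claimed = {2/1/0/1}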